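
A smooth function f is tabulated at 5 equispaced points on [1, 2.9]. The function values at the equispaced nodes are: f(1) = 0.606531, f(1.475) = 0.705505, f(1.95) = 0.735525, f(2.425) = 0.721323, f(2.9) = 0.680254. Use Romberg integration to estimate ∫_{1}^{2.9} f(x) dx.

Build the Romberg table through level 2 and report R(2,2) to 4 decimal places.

1.3404

R(0,0) (trapezoid, 1 panel, h=1.9000): 1.222446
R(1,0) (trapezoid, 2 panels, h=0.9500): 1.309972
R(2,0) (trapezoid, 4 panels, h=0.4750): 1.332729
R(1,1) = 1.309972 + (1.309972 − 1.222446)/3 = 1.339147
R(2,1) = 1.332729 + (1.332729 − 1.309972)/3 = 1.340315
R(2,2) = 1.340315 + (1.340315 − 1.339147)/15 = 1.340393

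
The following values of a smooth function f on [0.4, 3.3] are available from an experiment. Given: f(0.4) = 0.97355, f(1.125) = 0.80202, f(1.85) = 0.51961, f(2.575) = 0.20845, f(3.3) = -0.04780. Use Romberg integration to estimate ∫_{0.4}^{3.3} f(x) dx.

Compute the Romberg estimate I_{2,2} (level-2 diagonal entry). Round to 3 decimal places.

I_{0,0} (trapezoid, 1 panel, h=2.9000): 1.34234
I_{1,0} (trapezoid, 2 panels, h=1.4500): 1.42460
I_{2,0} (trapezoid, 4 panels, h=0.7250): 1.44489
I_{1,1} = 1.42460 + (1.42460 − 1.34234)/3 = 1.45202
I_{2,1} = 1.44489 + (1.44489 − 1.42460)/3 = 1.45165
I_{2,2} = 1.45165 + (1.45165 − 1.45202)/15 = 1.45163

1.452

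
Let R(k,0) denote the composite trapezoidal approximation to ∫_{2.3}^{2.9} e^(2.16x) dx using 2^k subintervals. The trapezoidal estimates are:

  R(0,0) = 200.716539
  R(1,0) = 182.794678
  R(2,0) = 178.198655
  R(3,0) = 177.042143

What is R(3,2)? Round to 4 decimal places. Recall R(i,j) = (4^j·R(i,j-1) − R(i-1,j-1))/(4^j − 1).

176.6560

R(2,1) = 178.198655 + (178.198655 − 182.794678)/3 = 176.666647
R(3,1) = 177.042143 + (177.042143 − 178.198655)/3 = 176.656639
R(3,2) = (16·176.656639 − 176.666647) / 15 = 176.655972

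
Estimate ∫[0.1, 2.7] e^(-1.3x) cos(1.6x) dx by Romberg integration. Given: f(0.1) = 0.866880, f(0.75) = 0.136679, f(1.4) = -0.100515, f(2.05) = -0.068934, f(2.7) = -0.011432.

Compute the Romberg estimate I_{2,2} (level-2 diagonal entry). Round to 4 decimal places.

0.2008

I_{0,0} (trapezoid, 1 panel, h=2.6000): 1.112082
I_{1,0} (trapezoid, 2 panels, h=1.3000): 0.425372
I_{2,0} (trapezoid, 4 panels, h=0.6500): 0.256720
I_{1,1} = 0.425372 + (0.425372 − 1.112082)/3 = 0.196469
I_{2,1} = 0.256720 + (0.256720 − 0.425372)/3 = 0.200503
I_{2,2} = 0.200503 + (0.200503 − 0.196469)/15 = 0.200772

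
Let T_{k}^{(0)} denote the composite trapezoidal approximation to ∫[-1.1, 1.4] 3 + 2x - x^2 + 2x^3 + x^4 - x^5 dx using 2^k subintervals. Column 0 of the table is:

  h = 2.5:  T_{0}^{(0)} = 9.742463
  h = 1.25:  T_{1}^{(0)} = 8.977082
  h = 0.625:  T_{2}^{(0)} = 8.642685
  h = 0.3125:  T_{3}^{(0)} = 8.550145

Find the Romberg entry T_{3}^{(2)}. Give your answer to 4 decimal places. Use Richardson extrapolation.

8.5185

T_{2}^{(1)} = 8.642685 + (8.642685 − 8.977082)/3 = 8.531219
T_{3}^{(1)} = 8.550145 + (8.550145 − 8.642685)/3 = 8.519298
T_{3}^{(2)} = 8.519298 + (8.519298 − 8.531219)/15 = 8.518503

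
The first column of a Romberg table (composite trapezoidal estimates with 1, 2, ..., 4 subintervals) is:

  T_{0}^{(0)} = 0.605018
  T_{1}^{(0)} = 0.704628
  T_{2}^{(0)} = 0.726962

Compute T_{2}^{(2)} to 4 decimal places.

Richardson extrapolation on the trapezoidal column (denominator 4−1=3):
T_{1}^{(1)} = (4·0.704628 − 0.605018) / 3 = 0.737831
T_{2}^{(1)} = 0.726962 + (0.726962 − 0.704628)/3 = 0.734407
T_{2}^{(2)} = 0.734407 + (0.734407 − 0.737831)/15 = 0.734179
(Column j=1 coincides with Simpson's rule on the same nodes.)

0.7342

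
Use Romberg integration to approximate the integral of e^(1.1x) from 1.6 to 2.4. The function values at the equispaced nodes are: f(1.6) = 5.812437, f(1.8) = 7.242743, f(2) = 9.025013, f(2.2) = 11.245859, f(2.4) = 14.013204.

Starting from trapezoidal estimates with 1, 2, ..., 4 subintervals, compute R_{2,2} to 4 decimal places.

7.4552

R_{0,0} (trapezoid, 1 panel, h=0.8000): 7.930256
R_{1,0} (trapezoid, 2 panels, h=0.4000): 7.575133
R_{2,0} (trapezoid, 4 panels, h=0.2000): 7.485287
R_{1,1} = 7.575133 + (7.575133 − 7.930256)/3 = 7.456759
R_{2,1} = 7.485287 + (7.485287 − 7.575133)/3 = 7.455338
R_{2,2} = 7.455338 + (7.455338 − 7.456759)/15 = 7.455243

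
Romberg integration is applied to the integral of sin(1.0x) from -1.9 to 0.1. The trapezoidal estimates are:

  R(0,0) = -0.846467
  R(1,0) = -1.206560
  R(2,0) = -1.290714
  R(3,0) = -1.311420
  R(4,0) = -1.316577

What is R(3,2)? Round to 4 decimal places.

R(2,1) = (4·(-1.290714) − (-1.206560)) / 3 = -1.318765
R(3,1) = (4·(-1.311420) − (-1.290714)) / 3 = -1.318322
R(3,2) = -1.318322 + (-1.318322 − (-1.318765))/15 = -1.318292
(Column j=1 coincides with Simpson's rule on the same nodes.)

-1.3183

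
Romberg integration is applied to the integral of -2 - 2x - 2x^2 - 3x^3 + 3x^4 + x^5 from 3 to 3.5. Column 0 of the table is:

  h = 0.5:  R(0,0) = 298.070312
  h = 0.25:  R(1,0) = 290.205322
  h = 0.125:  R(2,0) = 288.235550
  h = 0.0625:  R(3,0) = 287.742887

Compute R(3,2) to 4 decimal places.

287.5786

Richardson extrapolation on the trapezoidal column (denominator 4−1=3):
R(2,1) = (4·288.235550 − 290.205322) / 3 = 287.578959
R(3,1) = 287.742887 + (287.742887 − 288.235550)/3 = 287.578666
R(3,2) = (16·287.578666 − 287.578959) / 15 = 287.578646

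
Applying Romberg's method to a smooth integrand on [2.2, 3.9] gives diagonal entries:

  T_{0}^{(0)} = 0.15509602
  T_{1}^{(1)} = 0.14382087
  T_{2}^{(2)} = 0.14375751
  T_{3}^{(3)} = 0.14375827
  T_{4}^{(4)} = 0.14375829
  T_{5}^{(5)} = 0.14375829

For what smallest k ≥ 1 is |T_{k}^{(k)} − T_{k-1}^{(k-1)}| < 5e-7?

k = 4

|T_{1}^{(1)} − T_{0}^{(0)}| = 0.01127515 ≥ 5e-7
|T_{2}^{(2)} − T_{1}^{(1)}| = 0.00006336 ≥ 5e-7
|T_{3}^{(3)} − T_{2}^{(2)}| = 0.00000076 ≥ 5e-7
|T_{4}^{(4)} − T_{3}^{(3)}| = 0.00000002 < 5e-7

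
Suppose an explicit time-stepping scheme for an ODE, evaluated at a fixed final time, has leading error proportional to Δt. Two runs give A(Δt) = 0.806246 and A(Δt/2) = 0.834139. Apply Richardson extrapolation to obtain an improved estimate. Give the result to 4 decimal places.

Extrapolated value = (2·A(Δt/2) − A(Δt)) / (2 − 1)
= (2·0.834139 − 0.806246) / 1
= 0.862032 / 1 = 0.862032

0.8620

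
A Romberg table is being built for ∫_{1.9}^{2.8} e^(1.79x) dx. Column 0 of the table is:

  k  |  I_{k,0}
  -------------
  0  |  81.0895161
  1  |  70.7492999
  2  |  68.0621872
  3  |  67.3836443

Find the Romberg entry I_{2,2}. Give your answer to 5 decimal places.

67.15741

Richardson extrapolation on the trapezoidal column (denominator 4−1=3):
I_{1,1} = (4·70.7492999 − 81.0895161) / 3 = 67.3025612
I_{2,1} = 68.0621872 + (68.0621872 − 70.7492999)/3 = 67.1664830
I_{2,2} = 67.1664830 + (67.1664830 − 67.3025612)/15 = 67.1574111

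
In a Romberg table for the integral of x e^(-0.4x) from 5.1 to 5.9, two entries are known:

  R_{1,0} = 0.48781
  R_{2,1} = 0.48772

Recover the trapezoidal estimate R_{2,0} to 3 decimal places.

0.488

From R_{2,1} = (4·R_{2,0} − R_{1,0})/3, solve for R_{2,0}:
4·R_{2,0} = 3·0.48772 + 0.48781 = 1.95097
R_{2,0} = 0.48774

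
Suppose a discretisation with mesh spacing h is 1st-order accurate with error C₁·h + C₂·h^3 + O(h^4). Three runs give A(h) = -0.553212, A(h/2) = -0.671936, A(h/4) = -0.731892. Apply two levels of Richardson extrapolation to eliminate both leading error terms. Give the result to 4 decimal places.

First eliminate the h term (factor 2^1 = 2):
  B₁ = (2·(-0.671936) − (-0.553212))/1 = -0.790660
  B₂ = (2·(-0.731892) − (-0.671936))/1 = -0.791848
Then eliminate the h^3 term (factor 2^3 = 8):
  (8·(-0.791848) − (-0.790660))/7 = -0.792018

-0.7920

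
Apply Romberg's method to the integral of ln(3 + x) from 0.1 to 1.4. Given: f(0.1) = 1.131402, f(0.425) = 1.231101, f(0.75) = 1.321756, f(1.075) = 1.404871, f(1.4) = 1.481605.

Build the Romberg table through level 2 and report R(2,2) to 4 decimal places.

1.7117

R(0,0) (trapezoid, 1 panel, h=1.3000): 1.698455
R(1,0) (trapezoid, 2 panels, h=0.6500): 1.708369
R(2,0) (trapezoid, 4 panels, h=0.3250): 1.710875
R(1,1) = 1.708369 + (1.708369 − 1.698455)/3 = 1.711674
R(2,1) = 1.710875 + (1.710875 − 1.708369)/3 = 1.711710
R(2,2) = 1.711710 + (1.711710 − 1.711674)/15 = 1.711712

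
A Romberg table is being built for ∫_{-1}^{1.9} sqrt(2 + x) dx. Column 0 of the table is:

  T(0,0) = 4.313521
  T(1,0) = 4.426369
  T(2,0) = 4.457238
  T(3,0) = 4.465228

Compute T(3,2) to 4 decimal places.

Richardson extrapolation on the trapezoidal column (denominator 4−1=3):
T(2,1) = 4.457238 + (4.457238 − 4.426369)/3 = 4.467528
T(3,1) = 4.465228 + (4.465228 − 4.457238)/3 = 4.467891
T(3,2) = (16·4.467891 − 4.467528) / 15 = 4.467915
(Column j=1 coincides with Simpson's rule on the same nodes.)

4.4679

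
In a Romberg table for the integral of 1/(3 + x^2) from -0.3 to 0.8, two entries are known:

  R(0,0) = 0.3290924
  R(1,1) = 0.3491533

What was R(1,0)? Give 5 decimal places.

From R(1,1) = (4·R(1,0) − R(0,0))/3, solve for R(1,0):
4·R(1,0) = 3·0.3491533 + 0.3290924 = 1.3765523
R(1,0) = 0.3441381

0.34414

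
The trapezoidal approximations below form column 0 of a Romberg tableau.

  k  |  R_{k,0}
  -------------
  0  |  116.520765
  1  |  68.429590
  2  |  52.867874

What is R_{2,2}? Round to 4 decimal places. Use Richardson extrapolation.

47.3661

R_{1,1} = (4·68.429590 − 116.520765) / 3 = 52.399198
R_{2,1} = (4·52.867874 − 68.429590) / 3 = 47.680635
R_{2,2} = (16·47.680635 − 52.399198) / 15 = 47.366064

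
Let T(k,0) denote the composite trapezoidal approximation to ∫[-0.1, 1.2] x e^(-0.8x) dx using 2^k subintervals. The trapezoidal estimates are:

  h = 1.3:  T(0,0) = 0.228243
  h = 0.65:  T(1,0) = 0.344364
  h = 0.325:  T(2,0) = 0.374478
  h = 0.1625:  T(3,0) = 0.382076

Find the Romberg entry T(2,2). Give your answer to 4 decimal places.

Richardson extrapolation on the trapezoidal column (denominator 4−1=3):
T(1,1) = 0.344364 + (0.344364 − 0.228243)/3 = 0.383071
T(2,1) = (4·0.374478 − 0.344364) / 3 = 0.384516
T(2,2) = (16·0.384516 − 0.383071) / 15 = 0.384612

0.3846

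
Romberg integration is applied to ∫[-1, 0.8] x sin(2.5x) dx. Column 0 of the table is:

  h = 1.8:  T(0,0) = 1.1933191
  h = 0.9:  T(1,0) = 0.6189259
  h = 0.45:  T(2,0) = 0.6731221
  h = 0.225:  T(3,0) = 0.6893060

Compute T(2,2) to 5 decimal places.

0.70877

Richardson extrapolation on the trapezoidal column (denominator 4−1=3):
T(1,1) = 0.6189259 + (0.6189259 − 1.1933191)/3 = 0.4274615
T(2,1) = 0.6731221 + (0.6731221 − 0.6189259)/3 = 0.6911875
T(2,2) = (16·0.6911875 − 0.4274615) / 15 = 0.7087692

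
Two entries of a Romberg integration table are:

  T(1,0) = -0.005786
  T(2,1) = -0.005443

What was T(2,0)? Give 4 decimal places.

From T(2,1) = (4·T(2,0) − T(1,0))/3, solve for T(2,0):
4·T(2,0) = 3·(-0.005443) + (-0.005786) = -0.022115
T(2,0) = -0.005529

-0.0055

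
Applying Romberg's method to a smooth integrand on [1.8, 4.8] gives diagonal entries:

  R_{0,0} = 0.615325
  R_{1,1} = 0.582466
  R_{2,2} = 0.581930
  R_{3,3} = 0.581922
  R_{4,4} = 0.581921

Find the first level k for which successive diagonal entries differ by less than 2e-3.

k = 2

|R_{1,1} − R_{0,0}| = 0.032859 ≥ 2e-3
|R_{2,2} − R_{1,1}| = 0.000536 < 2e-3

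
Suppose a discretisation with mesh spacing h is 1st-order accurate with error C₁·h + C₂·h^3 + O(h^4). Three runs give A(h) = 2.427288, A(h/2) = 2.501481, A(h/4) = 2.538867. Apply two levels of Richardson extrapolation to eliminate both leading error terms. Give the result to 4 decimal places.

First eliminate the h term (factor 2^1 = 2):
  B₁ = (2·2.501481 − 2.427288)/1 = 2.575674
  B₂ = (2·2.538867 − 2.501481)/1 = 2.576253
Then eliminate the h^3 term (factor 2^3 = 8):
  (8·2.576253 − 2.575674)/7 = 2.576336

2.5763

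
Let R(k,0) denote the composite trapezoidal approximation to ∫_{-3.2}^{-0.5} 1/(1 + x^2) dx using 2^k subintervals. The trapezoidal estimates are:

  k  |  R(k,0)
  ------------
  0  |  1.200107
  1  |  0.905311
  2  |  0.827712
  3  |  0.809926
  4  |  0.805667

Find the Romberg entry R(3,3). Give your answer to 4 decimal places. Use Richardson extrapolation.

0.8042

Richardson extrapolation on the trapezoidal column (denominator 4−1=3):
R(1,1) = 0.905311 + (0.905311 − 1.200107)/3 = 0.807046
R(2,1) = 0.827712 + (0.827712 − 0.905311)/3 = 0.801846
R(3,1) = (4·0.809926 − 0.827712) / 3 = 0.803997
R(2,2) = 0.801846 + (0.801846 − 0.807046)/15 = 0.801499
R(3,2) = 0.803997 + (0.803997 − 0.801846)/15 = 0.804140
R(3,3) = (64·0.804140 − 0.801499) / 63 = 0.804182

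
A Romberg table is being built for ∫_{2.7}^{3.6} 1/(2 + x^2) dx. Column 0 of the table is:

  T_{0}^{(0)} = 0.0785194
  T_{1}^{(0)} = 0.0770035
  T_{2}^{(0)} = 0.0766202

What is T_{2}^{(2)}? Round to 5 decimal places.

0.07649

T_{1}^{(1)} = (4·0.0770035 − 0.0785194) / 3 = 0.0764982
T_{2}^{(1)} = (4·0.0766202 − 0.0770035) / 3 = 0.0764924
T_{2}^{(2)} = (16·0.0764924 − 0.0764982) / 15 = 0.0764920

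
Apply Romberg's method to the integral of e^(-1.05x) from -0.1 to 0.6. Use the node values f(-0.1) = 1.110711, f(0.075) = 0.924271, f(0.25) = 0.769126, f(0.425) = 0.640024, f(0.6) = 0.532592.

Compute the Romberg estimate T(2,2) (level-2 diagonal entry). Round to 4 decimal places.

0.5506

T(0,0) (trapezoid, 1 panel, h=0.7000): 0.575156
T(1,0) (trapezoid, 2 panels, h=0.3500): 0.556772
T(2,0) (trapezoid, 4 panels, h=0.1750): 0.552138
T(1,1) = 0.556772 + (0.556772 − 0.575156)/3 = 0.550644
T(2,1) = 0.552138 + (0.552138 − 0.556772)/3 = 0.550593
T(2,2) = 0.550593 + (0.550593 − 0.550644)/15 = 0.550590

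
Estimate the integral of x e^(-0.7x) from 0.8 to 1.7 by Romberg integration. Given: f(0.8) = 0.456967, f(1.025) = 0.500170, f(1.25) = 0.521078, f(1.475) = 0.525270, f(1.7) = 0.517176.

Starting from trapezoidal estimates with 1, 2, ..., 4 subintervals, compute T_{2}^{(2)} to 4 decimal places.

T_{0}^{(0)} (trapezoid, 1 panel, h=0.9000): 0.438364
T_{1}^{(0)} (trapezoid, 2 panels, h=0.4500): 0.453667
T_{2}^{(0)} (trapezoid, 4 panels, h=0.2250): 0.457558
T_{1}^{(1)} = 0.453667 + (0.453667 − 0.438364)/3 = 0.458768
T_{2}^{(1)} = 0.457558 + (0.457558 − 0.453667)/3 = 0.458855
T_{2}^{(2)} = 0.458855 + (0.458855 − 0.458768)/15 = 0.458861

0.4589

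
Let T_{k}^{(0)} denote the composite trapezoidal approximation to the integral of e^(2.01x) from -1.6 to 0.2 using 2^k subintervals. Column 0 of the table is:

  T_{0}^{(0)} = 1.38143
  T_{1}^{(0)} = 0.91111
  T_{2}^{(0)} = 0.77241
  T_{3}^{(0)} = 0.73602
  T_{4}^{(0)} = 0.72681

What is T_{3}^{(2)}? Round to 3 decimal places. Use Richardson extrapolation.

0.724

T_{2}^{(1)} = 0.77241 + (0.77241 − 0.91111)/3 = 0.72618
T_{3}^{(1)} = 0.73602 + (0.73602 − 0.77241)/3 = 0.72389
T_{3}^{(2)} = (16·0.72389 − 0.72618) / 15 = 0.72374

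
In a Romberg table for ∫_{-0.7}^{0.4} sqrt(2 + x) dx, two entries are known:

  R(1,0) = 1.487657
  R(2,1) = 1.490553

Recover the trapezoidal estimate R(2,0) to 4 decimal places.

1.4898

From R(2,1) = (4·R(2,0) − R(1,0))/3, solve for R(2,0):
4·R(2,0) = 3·1.490553 + 1.487657 = 5.959316
R(2,0) = 1.489829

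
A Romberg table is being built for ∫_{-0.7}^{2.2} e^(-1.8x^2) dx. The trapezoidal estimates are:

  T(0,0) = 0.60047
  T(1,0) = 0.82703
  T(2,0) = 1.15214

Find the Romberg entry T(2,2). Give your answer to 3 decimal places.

1.284

T(1,1) = 0.82703 + (0.82703 − 0.60047)/3 = 0.90255
T(2,1) = 1.15214 + (1.15214 − 0.82703)/3 = 1.26051
T(2,2) = (16·1.26051 − 0.90255) / 15 = 1.28437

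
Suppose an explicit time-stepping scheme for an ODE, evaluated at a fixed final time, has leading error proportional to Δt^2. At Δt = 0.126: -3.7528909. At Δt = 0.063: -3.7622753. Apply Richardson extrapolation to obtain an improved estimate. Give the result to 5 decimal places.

Extrapolated value = (4·A(Δt/2) − A(Δt)) / (4 − 1)
= (4·(-3.7622753) − (-3.7528909)) / 3
= -11.2962103 / 3 = -3.7654034

-3.76540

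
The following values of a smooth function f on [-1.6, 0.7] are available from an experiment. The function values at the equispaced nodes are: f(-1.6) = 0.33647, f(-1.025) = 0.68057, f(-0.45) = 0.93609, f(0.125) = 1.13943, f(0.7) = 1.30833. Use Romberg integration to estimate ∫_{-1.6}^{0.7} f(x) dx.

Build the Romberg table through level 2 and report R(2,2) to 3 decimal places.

2.070

R(0,0) (trapezoid, 1 panel, h=2.3000): 1.89152
R(1,0) (trapezoid, 2 panels, h=1.1500): 2.02226
R(2,0) (trapezoid, 4 panels, h=0.5750): 2.05763
R(1,1) = 2.02226 + (2.02226 − 1.89152)/3 = 2.06584
R(2,1) = 2.05763 + (2.05763 − 2.02226)/3 = 2.06942
R(2,2) = 2.06942 + (2.06942 − 2.06584)/15 = 2.06966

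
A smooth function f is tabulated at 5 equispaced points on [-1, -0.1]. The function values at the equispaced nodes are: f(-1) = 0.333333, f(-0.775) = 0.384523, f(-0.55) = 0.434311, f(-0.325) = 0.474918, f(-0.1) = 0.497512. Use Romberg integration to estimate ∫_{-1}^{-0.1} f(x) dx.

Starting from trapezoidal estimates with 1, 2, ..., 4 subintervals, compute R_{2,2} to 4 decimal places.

0.3853

R_{0,0} (trapezoid, 1 panel, h=0.9000): 0.373880
R_{1,0} (trapezoid, 2 panels, h=0.4500): 0.382380
R_{2,0} (trapezoid, 4 panels, h=0.2250): 0.384564
R_{1,1} = 0.382380 + (0.382380 − 0.373880)/3 = 0.385213
R_{2,1} = 0.384564 + (0.384564 − 0.382380)/3 = 0.385292
R_{2,2} = 0.385292 + (0.385292 − 0.385213)/15 = 0.385297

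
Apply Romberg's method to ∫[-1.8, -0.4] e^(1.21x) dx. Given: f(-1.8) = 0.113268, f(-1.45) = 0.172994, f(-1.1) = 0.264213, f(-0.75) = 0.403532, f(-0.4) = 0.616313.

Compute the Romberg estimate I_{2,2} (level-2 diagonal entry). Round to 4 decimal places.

0.4157

I_{0,0} (trapezoid, 1 panel, h=1.4000): 0.510707
I_{1,0} (trapezoid, 2 panels, h=0.7000): 0.440302
I_{2,0} (trapezoid, 4 panels, h=0.3500): 0.421935
I_{1,1} = 0.440302 + (0.440302 − 0.510707)/3 = 0.416834
I_{2,1} = 0.421935 + (0.421935 − 0.440302)/3 = 0.415813
I_{2,2} = 0.415813 + (0.415813 − 0.416834)/15 = 0.415745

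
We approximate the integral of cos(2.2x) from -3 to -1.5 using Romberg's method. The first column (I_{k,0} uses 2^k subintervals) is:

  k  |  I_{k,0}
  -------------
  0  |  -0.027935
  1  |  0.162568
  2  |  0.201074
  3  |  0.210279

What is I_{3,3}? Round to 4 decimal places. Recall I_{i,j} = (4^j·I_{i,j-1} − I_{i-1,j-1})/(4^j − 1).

Richardson extrapolation on the trapezoidal column (denominator 4−1=3):
I_{1,1} = 0.162568 + (0.162568 − (-0.027935))/3 = 0.226069
I_{2,1} = (4·0.201074 − 0.162568) / 3 = 0.213909
I_{3,1} = (4·0.210279 − 0.201074) / 3 = 0.213347
I_{2,2} = (16·0.213909 − 0.226069) / 15 = 0.213098
I_{3,2} = 0.213347 + (0.213347 − 0.213909)/15 = 0.213310
I_{3,3} = 0.213310 + (0.213310 − 0.213098)/63 = 0.213313

0.2133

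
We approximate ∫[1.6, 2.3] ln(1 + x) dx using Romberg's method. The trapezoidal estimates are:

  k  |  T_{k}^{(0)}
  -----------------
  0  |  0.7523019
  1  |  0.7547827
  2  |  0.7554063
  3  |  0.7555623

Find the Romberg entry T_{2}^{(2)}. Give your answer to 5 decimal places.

T_{1}^{(1)} = (4·0.7547827 − 0.7523019) / 3 = 0.7556096
T_{2}^{(1)} = 0.7554063 + (0.7554063 − 0.7547827)/3 = 0.7556142
T_{2}^{(2)} = 0.7556142 + (0.7556142 − 0.7556096)/15 = 0.7556145

0.75561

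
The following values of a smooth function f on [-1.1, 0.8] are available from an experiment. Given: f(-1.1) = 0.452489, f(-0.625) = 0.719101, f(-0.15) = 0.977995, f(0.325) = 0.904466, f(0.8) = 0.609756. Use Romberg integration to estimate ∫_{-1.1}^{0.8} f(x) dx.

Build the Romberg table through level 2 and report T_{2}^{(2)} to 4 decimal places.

T_{0}^{(0)} (trapezoid, 1 panel, h=1.9000): 1.009133
T_{1}^{(0)} (trapezoid, 2 panels, h=0.9500): 1.433662
T_{2}^{(0)} (trapezoid, 4 panels, h=0.4750): 1.488025
T_{1}^{(1)} = 1.433662 + (1.433662 − 1.009133)/3 = 1.575172
T_{2}^{(1)} = 1.488025 + (1.488025 − 1.433662)/3 = 1.506146
T_{2}^{(2)} = 1.506146 + (1.506146 − 1.575172)/15 = 1.501544

1.5015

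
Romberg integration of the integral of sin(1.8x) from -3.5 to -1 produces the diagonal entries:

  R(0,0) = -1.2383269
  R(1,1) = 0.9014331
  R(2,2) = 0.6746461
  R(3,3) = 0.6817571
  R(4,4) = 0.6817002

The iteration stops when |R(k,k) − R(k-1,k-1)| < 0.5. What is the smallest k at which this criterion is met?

k = 2

|R(1,1) − R(0,0)| = 2.1397600 ≥ 0.5
|R(2,2) − R(1,1)| = 0.2267870 < 0.5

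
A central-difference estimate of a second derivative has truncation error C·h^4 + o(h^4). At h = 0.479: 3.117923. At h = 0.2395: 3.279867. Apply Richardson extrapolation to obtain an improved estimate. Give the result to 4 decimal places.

3.2907

Extrapolated value = (16·A(h/2) − A(h)) / (16 − 1)
= (16·3.279867 − 3.117923) / 15
= 49.359949 / 15 = 3.290663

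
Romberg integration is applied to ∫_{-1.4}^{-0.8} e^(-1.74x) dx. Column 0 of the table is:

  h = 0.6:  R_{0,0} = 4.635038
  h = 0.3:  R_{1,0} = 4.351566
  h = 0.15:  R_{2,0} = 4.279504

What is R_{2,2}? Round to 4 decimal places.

4.2554

R_{1,1} = 4.351566 + (4.351566 − 4.635038)/3 = 4.257075
R_{2,1} = 4.279504 + (4.279504 − 4.351566)/3 = 4.255483
R_{2,2} = 4.255483 + (4.255483 − 4.257075)/15 = 4.255377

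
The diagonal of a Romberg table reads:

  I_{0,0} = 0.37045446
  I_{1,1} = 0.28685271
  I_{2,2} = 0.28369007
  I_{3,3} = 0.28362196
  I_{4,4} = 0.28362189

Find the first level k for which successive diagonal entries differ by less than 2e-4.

|I_{1,1} − I_{0,0}| = 0.08360175 ≥ 2e-4
|I_{2,2} − I_{1,1}| = 0.00316264 ≥ 2e-4
|I_{3,3} − I_{2,2}| = 0.00006811 < 2e-4

k = 3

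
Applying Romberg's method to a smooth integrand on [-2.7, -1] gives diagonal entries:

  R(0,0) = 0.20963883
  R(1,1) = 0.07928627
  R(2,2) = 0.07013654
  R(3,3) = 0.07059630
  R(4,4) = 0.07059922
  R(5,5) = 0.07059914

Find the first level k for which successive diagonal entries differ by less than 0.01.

|R(1,1) − R(0,0)| = 0.13035256 ≥ 0.01
|R(2,2) − R(1,1)| = 0.00914973 < 0.01

k = 2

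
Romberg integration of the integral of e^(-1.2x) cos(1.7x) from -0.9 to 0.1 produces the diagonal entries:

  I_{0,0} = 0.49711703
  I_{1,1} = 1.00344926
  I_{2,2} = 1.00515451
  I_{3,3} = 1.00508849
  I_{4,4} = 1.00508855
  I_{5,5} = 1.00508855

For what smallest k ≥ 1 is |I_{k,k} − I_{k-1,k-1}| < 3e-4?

|I_{1,1} − I_{0,0}| = 0.50633223 ≥ 3e-4
|I_{2,2} − I_{1,1}| = 0.00170525 ≥ 3e-4
|I_{3,3} − I_{2,2}| = 0.00006602 < 3e-4

k = 3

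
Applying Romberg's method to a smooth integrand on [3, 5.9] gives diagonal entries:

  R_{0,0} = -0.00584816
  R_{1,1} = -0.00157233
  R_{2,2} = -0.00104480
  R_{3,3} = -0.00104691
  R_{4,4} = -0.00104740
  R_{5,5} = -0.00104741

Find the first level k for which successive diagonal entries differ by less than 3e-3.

k = 2

|R_{1,1} − R_{0,0}| = 0.00427583 ≥ 3e-3
|R_{2,2} − R_{1,1}| = 0.00052753 < 3e-3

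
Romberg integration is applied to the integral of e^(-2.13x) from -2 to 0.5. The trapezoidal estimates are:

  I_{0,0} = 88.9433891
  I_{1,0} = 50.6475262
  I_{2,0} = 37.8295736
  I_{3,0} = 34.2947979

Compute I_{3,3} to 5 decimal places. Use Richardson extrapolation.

33.08430

Richardson extrapolation on the trapezoidal column (denominator 4−1=3):
I_{1,1} = (4·50.6475262 − 88.9433891) / 3 = 37.8822386
I_{2,1} = (4·37.8295736 − 50.6475262) / 3 = 33.5569227
I_{3,1} = (4·34.2947979 − 37.8295736) / 3 = 33.1165393
I_{2,2} = (16·33.5569227 − 37.8822386) / 15 = 33.2685683
I_{3,2} = 33.1165393 + (33.1165393 − 33.5569227)/15 = 33.0871804
I_{3,3} = 33.0871804 + (33.0871804 − 33.2685683)/63 = 33.0843012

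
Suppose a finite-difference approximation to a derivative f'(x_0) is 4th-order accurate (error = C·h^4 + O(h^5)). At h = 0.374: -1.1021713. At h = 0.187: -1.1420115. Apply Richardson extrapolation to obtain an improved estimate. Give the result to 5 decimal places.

-1.14467

The leading error scales as h^4; refining by a factor of 2 reduces it by 2^4 = 16.
Extrapolated value = (16·A(h/2) − A(h)) / (16 − 1)
= (16·(-1.1420115) − (-1.1021713)) / 15
= -17.1700127 / 15 = -1.1446675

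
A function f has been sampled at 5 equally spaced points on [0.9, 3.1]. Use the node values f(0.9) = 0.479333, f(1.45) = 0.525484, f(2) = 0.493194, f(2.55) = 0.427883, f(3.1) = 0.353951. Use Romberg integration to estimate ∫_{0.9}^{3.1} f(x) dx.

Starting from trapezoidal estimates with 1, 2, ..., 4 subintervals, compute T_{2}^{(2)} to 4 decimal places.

T_{0}^{(0)} (trapezoid, 1 panel, h=2.2000): 0.916612
T_{1}^{(0)} (trapezoid, 2 panels, h=1.1000): 1.000820
T_{2}^{(0)} (trapezoid, 4 panels, h=0.5500): 1.024762
T_{1}^{(1)} = 1.000820 + (1.000820 − 0.916612)/3 = 1.028889
T_{2}^{(1)} = 1.024762 + (1.024762 − 1.000820)/3 = 1.032743
T_{2}^{(2)} = 1.032743 + (1.032743 − 1.028889)/15 = 1.033000

1.0330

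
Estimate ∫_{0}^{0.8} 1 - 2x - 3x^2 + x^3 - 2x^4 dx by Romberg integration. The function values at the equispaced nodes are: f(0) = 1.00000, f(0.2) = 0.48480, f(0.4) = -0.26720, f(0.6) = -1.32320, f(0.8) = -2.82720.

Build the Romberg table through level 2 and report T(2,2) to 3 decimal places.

T(0,0) (trapezoid, 1 panel, h=0.8000): -0.73088
T(1,0) (trapezoid, 2 panels, h=0.4000): -0.47232
T(2,0) (trapezoid, 4 panels, h=0.2000): -0.40384
T(1,1) = -0.47232 + (-0.47232 − (-0.73088))/3 = -0.38613
T(2,1) = -0.40384 + (-0.40384 − (-0.47232))/3 = -0.38101
T(2,2) = -0.38101 + (-0.38101 − (-0.38613))/15 = -0.38067

-0.381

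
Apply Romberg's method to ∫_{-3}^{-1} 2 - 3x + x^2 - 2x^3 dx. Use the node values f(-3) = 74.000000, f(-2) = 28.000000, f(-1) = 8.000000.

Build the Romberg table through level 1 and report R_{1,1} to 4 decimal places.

R_{0,0} (trapezoid, 1 panel, h=2.0000): 82.000000
R_{1,0} (trapezoid, 2 panels, h=1.0000): 69.000000
R_{1,1} = 69.000000 + (69.000000 − 82.000000)/3 = 64.666667

64.6667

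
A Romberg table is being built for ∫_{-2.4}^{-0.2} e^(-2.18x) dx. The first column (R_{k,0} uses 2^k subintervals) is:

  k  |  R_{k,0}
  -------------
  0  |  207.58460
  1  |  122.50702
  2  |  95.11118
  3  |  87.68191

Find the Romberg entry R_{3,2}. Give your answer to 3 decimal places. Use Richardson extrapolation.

Richardson extrapolation on the trapezoidal column (denominator 4−1=3):
R_{2,1} = 95.11118 + (95.11118 − 122.50702)/3 = 85.97923
R_{3,1} = 87.68191 + (87.68191 − 95.11118)/3 = 85.20549
R_{3,2} = 85.20549 + (85.20549 − 85.97923)/15 = 85.15391

85.154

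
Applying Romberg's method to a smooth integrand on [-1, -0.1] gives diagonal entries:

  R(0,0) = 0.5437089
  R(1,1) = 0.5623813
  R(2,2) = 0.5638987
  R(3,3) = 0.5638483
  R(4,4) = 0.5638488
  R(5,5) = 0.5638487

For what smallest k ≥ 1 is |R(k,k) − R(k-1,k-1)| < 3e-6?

k = 4

|R(1,1) − R(0,0)| = 0.0186724 ≥ 3e-6
|R(2,2) − R(1,1)| = 0.0015174 ≥ 3e-6
|R(3,3) − R(2,2)| = 0.0000504 ≥ 3e-6
|R(4,4) − R(3,3)| = 0.0000005 < 3e-6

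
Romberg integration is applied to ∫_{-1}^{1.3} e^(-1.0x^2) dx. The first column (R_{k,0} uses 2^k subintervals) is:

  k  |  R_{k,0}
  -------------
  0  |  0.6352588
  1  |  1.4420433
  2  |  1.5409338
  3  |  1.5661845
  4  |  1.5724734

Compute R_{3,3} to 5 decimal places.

1.57481

R_{1,1} = (4·1.4420433 − 0.6352588) / 3 = 1.7109715
R_{2,1} = (4·1.5409338 − 1.4420433) / 3 = 1.5738973
R_{3,1} = (4·1.5661845 − 1.5409338) / 3 = 1.5746014
R_{2,2} = (16·1.5738973 − 1.7109715) / 15 = 1.5647590
R_{3,2} = 1.5746014 + (1.5746014 − 1.5738973)/15 = 1.5746483
R_{3,3} = (64·1.5746483 − 1.5647590) / 63 = 1.5748053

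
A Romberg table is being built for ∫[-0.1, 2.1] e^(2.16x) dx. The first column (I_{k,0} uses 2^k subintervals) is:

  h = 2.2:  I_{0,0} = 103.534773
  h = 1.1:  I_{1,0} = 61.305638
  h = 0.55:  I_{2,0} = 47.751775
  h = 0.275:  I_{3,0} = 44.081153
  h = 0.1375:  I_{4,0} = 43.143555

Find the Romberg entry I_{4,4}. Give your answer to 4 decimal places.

42.8292

Richardson extrapolation on the trapezoidal column (denominator 4−1=3):
I_{1,1} = 61.305638 + (61.305638 − 103.534773)/3 = 47.229260
I_{2,1} = 47.751775 + (47.751775 − 61.305638)/3 = 43.233821
I_{3,1} = 44.081153 + (44.081153 − 47.751775)/3 = 42.857612
I_{4,1} = (4·43.143555 − 44.081153) / 3 = 42.831022
I_{2,2} = (16·43.233821 − 47.229260) / 15 = 42.967458
I_{3,2} = (16·42.857612 − 43.233821) / 15 = 42.832531
I_{4,2} = 42.831022 + (42.831022 − 42.857612)/15 = 42.829249
I_{3,3} = 42.832531 + (42.832531 − 42.967458)/63 = 42.830389
I_{4,3} = 42.829249 + (42.829249 − 42.832531)/63 = 42.829197
I_{4,4} = (256·42.829197 − 42.830389) / 255 = 42.829192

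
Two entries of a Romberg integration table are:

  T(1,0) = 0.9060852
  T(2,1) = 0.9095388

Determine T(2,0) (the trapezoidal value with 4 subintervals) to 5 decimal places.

From T(2,1) = (4·T(2,0) − T(1,0))/3, solve for T(2,0):
4·T(2,0) = 3·0.9095388 + 0.9060852 = 3.6347016
T(2,0) = 0.9086754

0.90868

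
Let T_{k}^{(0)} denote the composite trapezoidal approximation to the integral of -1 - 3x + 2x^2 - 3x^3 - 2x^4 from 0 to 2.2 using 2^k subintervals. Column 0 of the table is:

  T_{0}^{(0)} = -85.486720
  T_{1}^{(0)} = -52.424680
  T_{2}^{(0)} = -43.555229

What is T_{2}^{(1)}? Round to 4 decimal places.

T_{2}^{(1)} = (4·(-43.555229) − (-52.424680)) / 3 = -40.598745

-40.5987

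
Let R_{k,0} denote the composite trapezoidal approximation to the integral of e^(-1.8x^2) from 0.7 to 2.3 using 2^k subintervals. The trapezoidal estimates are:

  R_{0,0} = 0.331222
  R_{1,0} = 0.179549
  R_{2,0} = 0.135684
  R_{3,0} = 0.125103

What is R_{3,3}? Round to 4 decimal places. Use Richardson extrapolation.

R_{1,1} = (4·0.179549 − 0.331222) / 3 = 0.128991
R_{2,1} = 0.135684 + (0.135684 − 0.179549)/3 = 0.121062
R_{3,1} = 0.125103 + (0.125103 − 0.135684)/3 = 0.121576
R_{2,2} = 0.121062 + (0.121062 − 0.128991)/15 = 0.120533
R_{3,2} = 0.121576 + (0.121576 − 0.121062)/15 = 0.121610
R_{3,3} = (64·0.121610 − 0.120533) / 63 = 0.121627

0.1216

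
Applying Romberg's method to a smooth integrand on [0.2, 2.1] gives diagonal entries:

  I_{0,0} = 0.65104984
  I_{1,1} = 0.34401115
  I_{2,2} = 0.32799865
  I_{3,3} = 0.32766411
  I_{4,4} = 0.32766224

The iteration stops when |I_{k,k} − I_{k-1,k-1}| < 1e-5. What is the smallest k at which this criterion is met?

k = 4

|I_{1,1} − I_{0,0}| = 0.30703869 ≥ 1e-5
|I_{2,2} − I_{1,1}| = 0.01601250 ≥ 1e-5
|I_{3,3} − I_{2,2}| = 0.00033454 ≥ 1e-5
|I_{4,4} − I_{3,3}| = 0.00000187 < 1e-5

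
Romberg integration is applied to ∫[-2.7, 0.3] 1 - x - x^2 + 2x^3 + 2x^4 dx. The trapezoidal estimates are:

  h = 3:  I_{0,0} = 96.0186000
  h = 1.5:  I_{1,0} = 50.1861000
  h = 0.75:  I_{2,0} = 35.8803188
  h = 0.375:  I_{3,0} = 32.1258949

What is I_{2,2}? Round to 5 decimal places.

30.85860

Richardson extrapolation on the trapezoidal column (denominator 4−1=3):
I_{1,1} = (4·50.1861000 − 96.0186000) / 3 = 34.9086000
I_{2,1} = 35.8803188 + (35.8803188 − 50.1861000)/3 = 31.1117251
I_{2,2} = (16·31.1117251 − 34.9086000) / 15 = 30.8586001
(Column j=1 coincides with Simpson's rule on the same nodes.)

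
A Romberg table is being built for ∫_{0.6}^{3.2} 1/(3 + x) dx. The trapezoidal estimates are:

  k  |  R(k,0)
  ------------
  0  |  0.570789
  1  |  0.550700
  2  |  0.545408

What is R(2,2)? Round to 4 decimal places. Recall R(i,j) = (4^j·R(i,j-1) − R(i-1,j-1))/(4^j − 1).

0.5436

R(1,1) = (4·0.550700 − 0.570789) / 3 = 0.544004
R(2,1) = 0.545408 + (0.545408 − 0.550700)/3 = 0.543644
R(2,2) = 0.543644 + (0.543644 − 0.544004)/15 = 0.543620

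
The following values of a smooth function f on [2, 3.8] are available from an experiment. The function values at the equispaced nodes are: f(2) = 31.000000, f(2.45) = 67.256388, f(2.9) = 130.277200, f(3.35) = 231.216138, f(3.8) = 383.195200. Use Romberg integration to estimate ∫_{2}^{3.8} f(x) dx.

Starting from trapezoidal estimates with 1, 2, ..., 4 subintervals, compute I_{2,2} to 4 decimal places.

280.2763

I_{0,0} (trapezoid, 1 panel, h=1.8000): 372.775680
I_{1,0} (trapezoid, 2 panels, h=0.9000): 303.637320
I_{2,0} (trapezoid, 4 panels, h=0.4500): 286.131297
I_{1,1} = 303.637320 + (303.637320 − 372.775680)/3 = 280.591200
I_{2,1} = 286.131297 + (286.131297 − 303.637320)/3 = 280.295956
I_{2,2} = 280.295956 + (280.295956 − 280.591200)/15 = 280.276273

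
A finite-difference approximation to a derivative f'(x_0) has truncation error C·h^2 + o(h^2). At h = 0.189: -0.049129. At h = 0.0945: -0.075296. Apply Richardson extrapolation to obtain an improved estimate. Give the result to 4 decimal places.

The leading error scales as h^2; refining by a factor of 2 reduces it by 2^2 = 4.
Extrapolated value = (4·A(h/2) − A(h)) / (4 − 1)
= (4·(-0.075296) − (-0.049129)) / 3
= -0.252055 / 3 = -0.084018

-0.0840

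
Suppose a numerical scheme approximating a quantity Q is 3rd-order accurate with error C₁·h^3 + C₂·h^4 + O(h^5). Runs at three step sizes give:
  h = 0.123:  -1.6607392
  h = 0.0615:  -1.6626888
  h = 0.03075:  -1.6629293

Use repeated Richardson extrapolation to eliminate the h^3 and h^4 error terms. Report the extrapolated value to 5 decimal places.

First eliminate the h^3 term (factor 2^3 = 8):
  B₁ = (8·(-1.6626888) − (-1.6607392))/7 = -1.6629673
  B₂ = (8·(-1.6629293) − (-1.6626888))/7 = -1.6629637
Then eliminate the h^4 term (factor 2^4 = 16):
  (16·(-1.6629637) − (-1.6629673))/15 = -1.6629635

-1.66296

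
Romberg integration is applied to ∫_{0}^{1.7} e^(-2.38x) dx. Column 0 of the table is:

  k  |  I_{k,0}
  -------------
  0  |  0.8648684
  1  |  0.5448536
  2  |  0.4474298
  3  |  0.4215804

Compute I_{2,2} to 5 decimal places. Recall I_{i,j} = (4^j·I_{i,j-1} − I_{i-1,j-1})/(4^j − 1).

0.41341

Richardson extrapolation on the trapezoidal column (denominator 4−1=3):
I_{1,1} = (4·0.5448536 − 0.8648684) / 3 = 0.4381820
I_{2,1} = (4·0.4474298 − 0.5448536) / 3 = 0.4149552
I_{2,2} = 0.4149552 + (0.4149552 − 0.4381820)/15 = 0.4134067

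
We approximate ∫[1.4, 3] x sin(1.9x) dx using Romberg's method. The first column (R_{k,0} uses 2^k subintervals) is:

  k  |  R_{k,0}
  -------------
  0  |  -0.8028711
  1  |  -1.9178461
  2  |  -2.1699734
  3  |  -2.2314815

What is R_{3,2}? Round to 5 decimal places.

R_{2,1} = (4·(-2.1699734) − (-1.9178461)) / 3 = -2.2540158
R_{3,1} = -2.2314815 + (-2.2314815 − (-2.1699734))/3 = -2.2519842
R_{3,2} = -2.2519842 + (-2.2519842 − (-2.2540158))/15 = -2.2518488

-2.25185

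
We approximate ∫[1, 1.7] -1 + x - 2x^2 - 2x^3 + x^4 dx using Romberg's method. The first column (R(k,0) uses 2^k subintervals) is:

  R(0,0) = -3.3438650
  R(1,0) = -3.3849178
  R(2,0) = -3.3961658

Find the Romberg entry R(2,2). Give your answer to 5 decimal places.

R(1,1) = (4·(-3.3849178) − (-3.3438650)) / 3 = -3.3986021
R(2,1) = (4·(-3.3961658) − (-3.3849178)) / 3 = -3.3999151
R(2,2) = -3.3999151 + (-3.3999151 − (-3.3986021))/15 = -3.4000026

-3.40000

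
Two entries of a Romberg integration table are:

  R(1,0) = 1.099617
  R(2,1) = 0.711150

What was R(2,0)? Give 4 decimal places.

0.8083

From R(2,1) = (4·R(2,0) − R(1,0))/3, solve for R(2,0):
4·R(2,0) = 3·0.711150 + 1.099617 = 3.233067
R(2,0) = 0.808267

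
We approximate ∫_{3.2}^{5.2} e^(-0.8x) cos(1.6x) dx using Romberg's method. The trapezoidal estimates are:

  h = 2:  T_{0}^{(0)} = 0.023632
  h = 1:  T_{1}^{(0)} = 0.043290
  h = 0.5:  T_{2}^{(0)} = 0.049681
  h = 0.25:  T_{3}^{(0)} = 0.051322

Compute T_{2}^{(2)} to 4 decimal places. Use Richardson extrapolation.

0.0519

Richardson extrapolation on the trapezoidal column (denominator 4−1=3):
T_{1}^{(1)} = (4·0.043290 − 0.023632) / 3 = 0.049843
T_{2}^{(1)} = (4·0.049681 − 0.043290) / 3 = 0.051811
T_{2}^{(2)} = (16·0.051811 − 0.049843) / 15 = 0.051942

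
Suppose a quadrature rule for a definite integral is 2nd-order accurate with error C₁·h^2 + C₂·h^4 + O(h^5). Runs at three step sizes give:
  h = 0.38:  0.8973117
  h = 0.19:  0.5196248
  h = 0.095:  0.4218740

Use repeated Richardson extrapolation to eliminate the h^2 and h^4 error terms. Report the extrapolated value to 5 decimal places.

0.38899

First eliminate the h^2 term (factor 2^2 = 4):
  B₁ = (4·0.5196248 − 0.8973117)/3 = 0.3937292
  B₂ = (4·0.4218740 − 0.5196248)/3 = 0.3892904
Then eliminate the h^4 term (factor 2^4 = 16):
  (16·0.3892904 − 0.3937292)/15 = 0.3889945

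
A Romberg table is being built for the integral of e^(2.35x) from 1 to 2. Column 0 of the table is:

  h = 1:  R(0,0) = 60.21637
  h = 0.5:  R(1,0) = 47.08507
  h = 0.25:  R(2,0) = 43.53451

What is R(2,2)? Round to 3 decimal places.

Richardson extrapolation on the trapezoidal column (denominator 4−1=3):
R(1,1) = 47.08507 + (47.08507 − 60.21637)/3 = 42.70797
R(2,1) = 43.53451 + (43.53451 − 47.08507)/3 = 42.35099
R(2,2) = (16·42.35099 − 42.70797) / 15 = 42.32719

42.327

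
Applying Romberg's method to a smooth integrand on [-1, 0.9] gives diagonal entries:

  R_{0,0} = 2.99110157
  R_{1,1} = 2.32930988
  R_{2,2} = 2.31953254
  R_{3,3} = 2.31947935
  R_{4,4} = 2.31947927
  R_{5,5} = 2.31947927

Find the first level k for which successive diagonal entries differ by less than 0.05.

k = 2

|R_{1,1} − R_{0,0}| = 0.66179169 ≥ 0.05
|R_{2,2} − R_{1,1}| = 0.00977734 < 0.05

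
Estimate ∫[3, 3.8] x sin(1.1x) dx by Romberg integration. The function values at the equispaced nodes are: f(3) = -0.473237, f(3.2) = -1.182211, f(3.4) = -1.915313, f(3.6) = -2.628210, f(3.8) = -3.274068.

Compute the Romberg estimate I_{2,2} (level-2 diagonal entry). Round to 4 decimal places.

I_{0,0} (trapezoid, 1 panel, h=0.8000): -1.498922
I_{1,0} (trapezoid, 2 panels, h=0.4000): -1.515586
I_{2,0} (trapezoid, 4 panels, h=0.2000): -1.519877
I_{1,1} = -1.515586 + (-1.515586 − (-1.498922))/3 = -1.521141
I_{2,1} = -1.519877 + (-1.519877 − (-1.515586))/3 = -1.521307
I_{2,2} = -1.521307 + (-1.521307 − (-1.521141))/15 = -1.521318

-1.5213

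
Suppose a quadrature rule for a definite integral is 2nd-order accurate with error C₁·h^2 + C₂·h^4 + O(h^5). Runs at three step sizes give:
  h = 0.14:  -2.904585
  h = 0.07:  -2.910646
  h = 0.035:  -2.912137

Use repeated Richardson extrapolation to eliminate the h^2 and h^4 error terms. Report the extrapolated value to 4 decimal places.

First eliminate the h^2 term (factor 2^2 = 4):
  B₁ = (4·(-2.910646) − (-2.904585))/3 = -2.912666
  B₂ = (4·(-2.912137) − (-2.910646))/3 = -2.912634
Then eliminate the h^4 term (factor 2^4 = 16):
  (16·(-2.912634) − (-2.912666))/15 = -2.912632

-2.9126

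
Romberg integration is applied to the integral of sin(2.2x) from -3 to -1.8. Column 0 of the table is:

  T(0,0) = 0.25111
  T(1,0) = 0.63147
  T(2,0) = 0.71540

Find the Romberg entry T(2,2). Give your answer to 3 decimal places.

Richardson extrapolation on the trapezoidal column (denominator 4−1=3):
T(1,1) = 0.63147 + (0.63147 − 0.25111)/3 = 0.75826
T(2,1) = (4·0.71540 − 0.63147) / 3 = 0.74338
T(2,2) = (16·0.74338 − 0.75826) / 15 = 0.74239

0.742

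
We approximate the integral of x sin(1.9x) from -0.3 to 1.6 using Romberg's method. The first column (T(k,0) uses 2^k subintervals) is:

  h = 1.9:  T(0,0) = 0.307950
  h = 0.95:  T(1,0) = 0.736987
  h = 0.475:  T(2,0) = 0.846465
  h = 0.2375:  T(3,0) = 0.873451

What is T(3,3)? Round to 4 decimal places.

Richardson extrapolation on the trapezoidal column (denominator 4−1=3):
T(1,1) = (4·0.736987 − 0.307950) / 3 = 0.879999
T(2,1) = 0.846465 + (0.846465 − 0.736987)/3 = 0.882958
T(3,1) = 0.873451 + (0.873451 − 0.846465)/3 = 0.882446
T(2,2) = 0.882958 + (0.882958 − 0.879999)/15 = 0.883155
T(3,2) = (16·0.882446 − 0.882958) / 15 = 0.882412
T(3,3) = 0.882412 + (0.882412 − 0.883155)/63 = 0.882400

0.8824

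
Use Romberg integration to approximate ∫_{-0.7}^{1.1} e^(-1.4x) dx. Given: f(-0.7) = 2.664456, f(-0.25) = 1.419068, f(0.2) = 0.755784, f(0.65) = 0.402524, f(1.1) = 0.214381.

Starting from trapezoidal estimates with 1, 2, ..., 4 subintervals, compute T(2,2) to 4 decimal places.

1.7502

T(0,0) (trapezoid, 1 panel, h=1.8000): 2.590953
T(1,0) (trapezoid, 2 panels, h=0.9000): 1.975682
T(2,0) (trapezoid, 4 panels, h=0.4500): 1.807558
T(1,1) = 1.975682 + (1.975682 − 2.590953)/3 = 1.770592
T(2,1) = 1.807558 + (1.807558 − 1.975682)/3 = 1.751517
T(2,2) = 1.751517 + (1.751517 − 1.770592)/15 = 1.750245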